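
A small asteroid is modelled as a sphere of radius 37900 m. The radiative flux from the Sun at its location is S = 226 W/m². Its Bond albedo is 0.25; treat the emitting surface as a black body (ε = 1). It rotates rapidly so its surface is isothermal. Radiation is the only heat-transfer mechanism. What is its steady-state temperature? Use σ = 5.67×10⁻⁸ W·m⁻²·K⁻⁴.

At equilibrium, absorbed power = emitted power.
Absorbing cross-section = πr² = 4.513×10⁹ m²; emitting surface = 4πr² = 1.805×10¹⁰ m² (ratio 4).
(1−a)S·A_cross = εσ·A_surf·T⁴  ⇒  T⁴ = (1−a)S/(4σ).
T⁴ = 0.750·226/(4·5.67×10⁻⁸) = 7.474×10⁸ K⁴.
T = (7.474×10⁸)^(1/4).

T ≈ 165 K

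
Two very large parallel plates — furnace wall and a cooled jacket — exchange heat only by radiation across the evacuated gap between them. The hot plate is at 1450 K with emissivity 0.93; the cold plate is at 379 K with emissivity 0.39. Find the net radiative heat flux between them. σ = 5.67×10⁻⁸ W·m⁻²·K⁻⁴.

q ≈ 94500 W/m²

For two infinite grey parallel plates, q = σ(T₁⁴ − T₂⁴)/(1/ε₁ + 1/ε₂ − 1).
T₁⁴ − T₂⁴ = 4.421×10¹² − 2.063×10¹⁰ = 4.400×10¹² K⁴.
1/ε₁ + 1/ε₂ − 1 = 1.075 + 2.564 − 1 = 2.639.
q = 5.67×10⁻⁸ × 4.400×10¹² / 2.639.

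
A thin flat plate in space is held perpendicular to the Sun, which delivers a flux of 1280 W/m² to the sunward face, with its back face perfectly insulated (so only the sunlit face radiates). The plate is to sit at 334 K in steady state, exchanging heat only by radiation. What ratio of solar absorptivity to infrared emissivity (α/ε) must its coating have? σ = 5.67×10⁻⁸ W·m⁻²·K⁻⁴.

α/ε ≈ 0.551

Balance: αS·A = εσ·1A·T⁴ ⇒ α/ε = σT⁴/S.
α/ε = 5.67×10⁻⁸·(334)⁴/1280 = 5.67×10⁻⁸·1.244×10¹⁰/1280.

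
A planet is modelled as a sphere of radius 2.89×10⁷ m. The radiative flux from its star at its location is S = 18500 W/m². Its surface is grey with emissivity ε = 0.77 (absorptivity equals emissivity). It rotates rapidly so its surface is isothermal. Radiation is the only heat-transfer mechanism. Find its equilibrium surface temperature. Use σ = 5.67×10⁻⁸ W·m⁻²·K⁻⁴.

At equilibrium, absorbed power = emitted power.
Absorbing cross-section = πr² = 2.624×10¹⁵ m²; emitting surface = 4πr² = 1.050×10¹⁶ m² (ratio 4).
εS·A_cross = εσ·A_surf·T⁴  ⇒  T⁴ = S/(4σ)   (ε cancels).
T⁴ = 18500/(4·5.67×10⁻⁸) = 8.157×10¹⁰ K⁴.
T = (8.157×10¹⁰)^(1/4).

T ≈ 534 K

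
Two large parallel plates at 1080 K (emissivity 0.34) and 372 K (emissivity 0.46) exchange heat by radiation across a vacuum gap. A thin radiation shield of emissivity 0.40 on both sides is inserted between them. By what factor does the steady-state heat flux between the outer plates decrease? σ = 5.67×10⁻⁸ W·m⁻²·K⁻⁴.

factor ≈ 1.97

Without shield: q₀ = σΔ(T⁴)/(1/ε₁+1/ε₂−1) with denominator 4.115.
With shield the two gaps are in series; the resistances add: (1/ε₁+1/ε_s−1)+(1/ε_s+1/ε₂−1) = 4.441+3.674 = 8.115.
Heat-flux ratio q₀/q = 8.115/4.115.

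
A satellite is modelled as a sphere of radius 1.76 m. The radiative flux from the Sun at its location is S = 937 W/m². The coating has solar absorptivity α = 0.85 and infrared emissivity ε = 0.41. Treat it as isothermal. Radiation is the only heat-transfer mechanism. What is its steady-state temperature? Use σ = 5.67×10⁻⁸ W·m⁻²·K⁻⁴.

T ≈ 304 K

At equilibrium, absorbed power = emitted power.
Absorbing cross-section = πr² = 9.731 m²; emitting surface = 4πr² = 38.93 m² (ratio 4).
αS·A_cross = εσ·A_surf·T⁴  ⇒  T⁴ = αS/(ε·4σ).
T⁴ = 0.850·937/(0.41·4·5.67×10⁻⁸) = 8.565×10⁹ K⁴.
T = (8.565×10⁹)^(1/4).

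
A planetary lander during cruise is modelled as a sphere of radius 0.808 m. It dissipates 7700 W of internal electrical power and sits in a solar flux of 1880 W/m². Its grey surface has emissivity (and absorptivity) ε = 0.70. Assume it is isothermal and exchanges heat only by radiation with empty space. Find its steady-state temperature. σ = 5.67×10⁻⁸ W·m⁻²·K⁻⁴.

At steady state, absorbed solar power + internal power = radiated power.
Absorbed: α·S·A_cross = 0.70·1880·2.051 = 2699 W (cross-section πr²).
Total input = 2699 + 7700 = 10400 W.
Radiated: εσ·A_surf·T⁴ with A_surf = 4πr² = 8.204 m².
T⁴ = 10400/(0.70·5.67×10⁻⁸·8.204) = 3.194×10¹⁰ K⁴.

T ≈ 423 K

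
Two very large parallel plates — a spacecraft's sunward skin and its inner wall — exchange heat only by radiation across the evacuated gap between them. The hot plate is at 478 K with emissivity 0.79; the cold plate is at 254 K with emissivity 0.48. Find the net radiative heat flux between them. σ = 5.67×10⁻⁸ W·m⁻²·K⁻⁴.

q ≈ 1160 W/m²

For two infinite grey parallel plates, q = σ(T₁⁴ − T₂⁴)/(1/ε₁ + 1/ε₂ − 1).
T₁⁴ − T₂⁴ = 5.220×10¹⁰ − 4.162×10⁹ = 4.804×10¹⁰ K⁴.
1/ε₁ + 1/ε₂ − 1 = 1.266 + 2.083 − 1 = 2.349.
q = 5.67×10⁻⁸ × 4.804×10¹⁰ / 2.349.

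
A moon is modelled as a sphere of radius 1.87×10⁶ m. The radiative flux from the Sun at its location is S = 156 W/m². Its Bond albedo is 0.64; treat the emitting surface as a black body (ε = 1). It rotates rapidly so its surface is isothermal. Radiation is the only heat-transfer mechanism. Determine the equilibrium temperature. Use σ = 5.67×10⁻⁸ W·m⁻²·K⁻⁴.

T ≈ 125 K

At equilibrium, absorbed power = emitted power.
Absorbing cross-section = πr² = 1.099×10¹³ m²; emitting surface = 4πr² = 4.394×10¹³ m² (ratio 4).
(1−a)S·A_cross = εσ·A_surf·T⁴  ⇒  T⁴ = (1−a)S/(4σ).
T⁴ = 0.360·156/(4·5.67×10⁻⁸) = 2.476×10⁸ K⁴.
T = (2.476×10⁸)^(1/4).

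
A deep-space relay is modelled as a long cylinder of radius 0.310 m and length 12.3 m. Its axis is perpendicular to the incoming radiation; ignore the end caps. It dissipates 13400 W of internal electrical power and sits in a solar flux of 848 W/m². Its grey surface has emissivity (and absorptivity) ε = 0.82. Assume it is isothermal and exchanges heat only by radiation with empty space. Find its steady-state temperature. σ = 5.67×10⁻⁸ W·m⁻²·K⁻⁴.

At steady state, absorbed solar power + internal power = radiated power.
Absorbed: α·S·A_cross = 0.82·848·7.626 = 5303 W (cross-section 2rL).
Total input = 5303 + 13400 = 18700 W.
Radiated: εσ·A_surf·T⁴ with A_surf = 2πrL = 23.96 m².
T⁴ = 18700/(0.82·5.67×10⁻⁸·23.96) = 1.679×10¹⁰ K⁴.

T ≈ 360 K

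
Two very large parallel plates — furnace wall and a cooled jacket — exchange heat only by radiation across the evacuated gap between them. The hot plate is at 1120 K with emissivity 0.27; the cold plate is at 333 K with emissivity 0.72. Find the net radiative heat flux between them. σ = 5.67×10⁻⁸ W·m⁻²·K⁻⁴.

q ≈ 21600 W/m²

For two infinite grey parallel plates, q = σ(T₁⁴ − T₂⁴)/(1/ε₁ + 1/ε₂ − 1).
T₁⁴ − T₂⁴ = 1.574×10¹² − 1.230×10¹⁰ = 1.561×10¹² K⁴.
1/ε₁ + 1/ε₂ − 1 = 3.704 + 1.389 − 1 = 4.093.
q = 5.67×10⁻⁸ × 1.561×10¹² / 4.093.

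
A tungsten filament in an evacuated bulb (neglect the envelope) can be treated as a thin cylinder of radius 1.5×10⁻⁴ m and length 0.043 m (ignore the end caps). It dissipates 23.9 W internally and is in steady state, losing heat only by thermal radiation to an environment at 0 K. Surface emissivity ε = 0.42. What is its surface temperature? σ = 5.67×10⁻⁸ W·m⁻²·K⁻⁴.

T ≈ 2230 K

Steady state: internal power = radiated power, P = εσA T⁴.
Radiating area A = 2πrL = 4.053×10⁻⁵ m².
T⁴ = P/(εσA) = 23.9/(0.42·5.67×10⁻⁸·4.053×10⁻⁵) = 2.476×10¹³ K⁴.
T = (2.476×10¹³)^(1/4).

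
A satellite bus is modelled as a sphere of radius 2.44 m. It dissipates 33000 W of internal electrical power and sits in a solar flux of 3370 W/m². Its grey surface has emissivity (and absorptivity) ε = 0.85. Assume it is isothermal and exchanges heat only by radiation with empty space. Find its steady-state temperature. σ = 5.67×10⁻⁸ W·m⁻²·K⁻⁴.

At steady state, absorbed solar power + internal power = radiated power.
Absorbed: α·S·A_cross = 0.85·3370·18.70 = 53580 W (cross-section πr²).
Total input = 53580 + 33000 = 86580 W.
Radiated: εσ·A_surf·T⁴ with A_surf = 4πr² = 74.82 m².
T⁴ = 86580/(0.85·5.67×10⁻⁸·74.82) = 2.401×10¹⁰ K⁴.

T ≈ 394 K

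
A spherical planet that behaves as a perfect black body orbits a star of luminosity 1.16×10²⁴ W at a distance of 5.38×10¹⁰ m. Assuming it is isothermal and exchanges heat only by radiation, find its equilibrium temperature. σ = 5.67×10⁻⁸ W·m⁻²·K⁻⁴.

First find the stellar flux at distance d: S = L/(4πd²) = 1.16×10²⁴/(4π·(5.38×10¹⁰)²) = 31.89 W/m².
For an isothermal sphere, absorbed (1−a)S·πr² = emitted σ·4πr²·T⁴, so T⁴ = (1−a)S/(4σ).
T⁴ = 1.00·31.89/(4·5.67×10⁻⁸) = 1.406×10⁸ K⁴.

T ≈ 109 K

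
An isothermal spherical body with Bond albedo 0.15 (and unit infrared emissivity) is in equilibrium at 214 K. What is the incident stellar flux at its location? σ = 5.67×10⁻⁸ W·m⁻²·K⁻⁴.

(1−a)S·πr² = σ·4πr²·T⁴ ⇒ S = 4σT⁴/(1−a).
S = 4·5.67×10⁻⁸·2.097×10⁹/0.850.

S ≈ 560 W/m²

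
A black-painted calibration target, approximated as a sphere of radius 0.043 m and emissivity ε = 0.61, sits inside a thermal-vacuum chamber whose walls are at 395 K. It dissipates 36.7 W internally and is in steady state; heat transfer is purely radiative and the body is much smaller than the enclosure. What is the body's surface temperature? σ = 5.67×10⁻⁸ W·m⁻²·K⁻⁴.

T ≈ 514 K

For a small grey body in a large enclosure, net radiated power = εσA(T⁴ − T_w⁴).
Steady state: P = εσA(T⁴ − T_w⁴) with A = 4πr² = 0.02324 m².
T⁴ = P/(εσA) + T_w⁴ = 36.7/(0.61·5.67×10⁻⁸·0.02324) + (395)⁴
    = 4.567×10¹⁰ + 2.434×10¹⁰ = 7.001×10¹⁰ K⁴.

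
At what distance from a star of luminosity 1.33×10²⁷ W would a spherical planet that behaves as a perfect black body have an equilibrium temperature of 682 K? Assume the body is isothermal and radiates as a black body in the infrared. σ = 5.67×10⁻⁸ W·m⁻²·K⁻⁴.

For an isothermal black-emitting sphere, (1−a)S·πr² = σ·4πr²·T⁴ ⇒ S = 4σT⁴/(1−a).
S = 4·5.67×10⁻⁸·(682)⁴/1.00 = 49070 W/m².
Flux falls as S = L/(4πd²), so d = √(L/(4πS)) = √(1.33×10²⁷/(4π·49070)).

d ≈ 4.64×10¹⁰ m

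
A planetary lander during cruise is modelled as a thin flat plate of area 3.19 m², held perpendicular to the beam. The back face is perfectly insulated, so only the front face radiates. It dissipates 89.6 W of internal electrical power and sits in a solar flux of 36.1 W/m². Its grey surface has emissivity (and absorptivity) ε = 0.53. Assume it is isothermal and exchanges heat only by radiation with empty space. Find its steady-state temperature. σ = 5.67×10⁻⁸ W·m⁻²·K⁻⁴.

At steady state, absorbed solar power + internal power = radiated power.
Absorbed: α·S·A_cross = 0.53·36.1·3.190 = 61.03 W (cross-section A).
Total input = 61.03 + 89.6 = 150.6 W.
Radiated: εσ·A_surf·T⁴ with A_surf = A = 3.190 m².
T⁴ = 150.6/(0.53·5.67×10⁻⁸·3.190) = 1.571×10⁹ K⁴.

T ≈ 199 K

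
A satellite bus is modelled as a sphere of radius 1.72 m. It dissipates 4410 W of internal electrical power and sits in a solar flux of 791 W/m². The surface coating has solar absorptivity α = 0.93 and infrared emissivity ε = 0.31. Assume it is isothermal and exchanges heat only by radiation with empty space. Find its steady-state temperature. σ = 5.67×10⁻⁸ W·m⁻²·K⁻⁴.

T ≈ 362 K

At steady state, absorbed solar power + internal power = radiated power.
Absorbed: α·S·A_cross = 0.93·791·9.294 = 6837 W (cross-section πr²).
Total input = 6837 + 4410 = 11250 W.
Radiated: εσ·A_surf·T⁴ with A_surf = 4πr² = 37.18 m².
T⁴ = 11250/(0.31·5.67×10⁻⁸·37.18) = 1.721×10¹⁰ K⁴.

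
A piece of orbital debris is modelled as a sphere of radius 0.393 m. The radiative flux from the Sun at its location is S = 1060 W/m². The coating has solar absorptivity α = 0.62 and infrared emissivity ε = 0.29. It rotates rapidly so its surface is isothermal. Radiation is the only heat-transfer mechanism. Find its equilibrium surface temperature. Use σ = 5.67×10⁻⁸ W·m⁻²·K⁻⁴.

At equilibrium, absorbed power = emitted power.
Absorbing cross-section = πr² = 0.4852 m²; emitting surface = 4πr² = 1.941 m² (ratio 4).
αS·A_cross = εσ·A_surf·T⁴  ⇒  T⁴ = αS/(ε·4σ).
T⁴ = 0.620·1060/(0.29·4·5.67×10⁻⁸) = 9.992×10⁹ K⁴.
T = (9.992×10⁹)^(1/4).

T ≈ 316 K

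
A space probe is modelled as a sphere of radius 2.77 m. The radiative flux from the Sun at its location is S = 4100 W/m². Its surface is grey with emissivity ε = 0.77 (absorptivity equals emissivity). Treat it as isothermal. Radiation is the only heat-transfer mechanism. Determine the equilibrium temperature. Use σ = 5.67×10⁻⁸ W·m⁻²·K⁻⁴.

At equilibrium, absorbed power = emitted power.
Absorbing cross-section = πr² = 24.11 m²; emitting surface = 4πr² = 96.42 m² (ratio 4).
εS·A_cross = εσ·A_surf·T⁴  ⇒  T⁴ = S/(4σ)   (ε cancels).
T⁴ = 4100/(4·5.67×10⁻⁸) = 1.808×10¹⁰ K⁴.
T = (1.808×10¹⁰)^(1/4).

T ≈ 367 K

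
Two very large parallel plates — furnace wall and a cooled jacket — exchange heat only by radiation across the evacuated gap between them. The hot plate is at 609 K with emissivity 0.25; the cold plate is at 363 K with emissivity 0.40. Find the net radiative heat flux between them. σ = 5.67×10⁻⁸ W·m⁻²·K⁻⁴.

q ≈ 1240 W/m²

For two infinite grey parallel plates, q = σ(T₁⁴ − T₂⁴)/(1/ε₁ + 1/ε₂ − 1).
T₁⁴ − T₂⁴ = 1.376×10¹¹ − 1.736×10¹⁰ = 1.202×10¹¹ K⁴.
1/ε₁ + 1/ε₂ − 1 = 4.000 + 2.500 − 1 = 5.500.
q = 5.67×10⁻⁸ × 1.202×10¹¹ / 5.500.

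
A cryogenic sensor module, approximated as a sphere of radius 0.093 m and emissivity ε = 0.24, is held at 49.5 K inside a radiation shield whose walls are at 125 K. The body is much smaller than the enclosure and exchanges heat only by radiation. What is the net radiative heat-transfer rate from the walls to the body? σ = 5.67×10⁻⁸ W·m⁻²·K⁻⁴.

P_net ≈ 0.352 W

For a small grey body in a large enclosure: P_net = εσA(T_body⁴ − T_wall⁴).
A = 4πr² = 0.1087 m²; T_body⁴ − T_wall⁴ = 6.004×10⁶ − 2.441×10⁸ = -2.381×10⁸ K⁴.
|P_net| = 0.24·5.67×10⁻⁸·0.1087·2.381×10⁸.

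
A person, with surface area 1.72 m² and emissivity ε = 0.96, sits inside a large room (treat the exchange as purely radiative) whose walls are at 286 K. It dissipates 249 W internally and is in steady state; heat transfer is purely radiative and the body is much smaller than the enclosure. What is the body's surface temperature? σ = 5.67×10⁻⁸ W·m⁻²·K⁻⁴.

For a small grey body in a large enclosure, net radiated power = εσA(T⁴ − T_w⁴).
Steady state: P = εσA(T⁴ − T_w⁴) with A = 1.72 m².
T⁴ = P/(εσA) + T_w⁴ = 249/(0.96·5.67×10⁻⁸·1.720) + (286)⁴
    = 2.660×10⁹ + 6.691×10⁹ = 9.350×10⁹ K⁴.

T ≈ 311 K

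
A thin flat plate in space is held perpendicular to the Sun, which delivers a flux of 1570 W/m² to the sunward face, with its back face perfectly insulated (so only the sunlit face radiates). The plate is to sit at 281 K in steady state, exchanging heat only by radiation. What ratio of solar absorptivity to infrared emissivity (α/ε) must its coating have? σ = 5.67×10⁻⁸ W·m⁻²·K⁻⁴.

α/ε ≈ 0.225

Balance: αS·A = εσ·1A·T⁴ ⇒ α/ε = σT⁴/S.
α/ε = 5.67×10⁻⁸·(281)⁴/1570 = 5.67×10⁻⁸·6.235×10⁹/1570.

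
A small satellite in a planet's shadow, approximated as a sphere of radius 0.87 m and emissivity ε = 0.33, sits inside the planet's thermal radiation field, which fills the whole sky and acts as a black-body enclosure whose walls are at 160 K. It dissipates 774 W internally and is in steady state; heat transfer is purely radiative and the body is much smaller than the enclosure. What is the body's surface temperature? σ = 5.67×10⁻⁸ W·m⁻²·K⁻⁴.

For a small grey body in a large enclosure, net radiated power = εσA(T⁴ − T_w⁴).
Steady state: P = εσA(T⁴ − T_w⁴) with A = 4πr² = 9.511 m².
T⁴ = P/(εσA) + T_w⁴ = 774/(0.33·5.67×10⁻⁸·9.511) + (160)⁴
    = 4.349×10⁹ + 6.554×10⁸ = 5.004×10⁹ K⁴.

T ≈ 266 K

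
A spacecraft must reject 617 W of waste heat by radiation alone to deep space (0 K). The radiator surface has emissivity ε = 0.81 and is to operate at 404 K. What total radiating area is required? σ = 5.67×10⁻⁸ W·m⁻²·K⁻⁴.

A ≈ 0.504 m²

P = εσA T⁴ ⇒ A = P/(εσT⁴).
T⁴ = 2.664×10¹⁰ K⁴.
A = 617/(0.81 × 5.67×10⁻⁸ × 2.664×10¹⁰).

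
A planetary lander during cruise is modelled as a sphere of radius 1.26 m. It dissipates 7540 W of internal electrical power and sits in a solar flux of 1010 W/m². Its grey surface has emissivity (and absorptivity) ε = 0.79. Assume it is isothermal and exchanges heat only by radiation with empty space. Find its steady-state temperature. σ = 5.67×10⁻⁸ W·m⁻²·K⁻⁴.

T ≈ 337 K

At steady state, absorbed solar power + internal power = radiated power.
Absorbed: α·S·A_cross = 0.79·1010·4.988 = 3980 W (cross-section πr²).
Total input = 3980 + 7540 = 11520 W.
Radiated: εσ·A_surf·T⁴ with A_surf = 4πr² = 19.95 m².
T⁴ = 11520/(0.79·5.67×10⁻⁸·19.95) = 1.289×10¹⁰ K⁴.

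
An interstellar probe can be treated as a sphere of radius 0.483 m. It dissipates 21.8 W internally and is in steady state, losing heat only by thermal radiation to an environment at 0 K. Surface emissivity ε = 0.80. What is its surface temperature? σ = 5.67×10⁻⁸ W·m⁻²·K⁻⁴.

T ≈ 113 K

Steady state: internal power = radiated power, P = εσA T⁴.
Radiating area A = 4πr² = 2.932 m².
T⁴ = P/(εσA) = 21.8/(0.80·5.67×10⁻⁸·2.932) = 1.639×10⁸ K⁴.
T = (1.639×10⁸)^(1/4).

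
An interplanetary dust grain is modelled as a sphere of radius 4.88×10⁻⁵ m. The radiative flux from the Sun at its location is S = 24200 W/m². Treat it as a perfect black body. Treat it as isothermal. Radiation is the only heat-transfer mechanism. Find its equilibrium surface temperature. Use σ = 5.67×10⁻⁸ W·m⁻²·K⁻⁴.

T ≈ 572 K

At equilibrium, absorbed power = emitted power.
Absorbing cross-section = πr² = 7.482×10⁻⁹ m²; emitting surface = 4πr² = 2.993×10⁻⁸ m² (ratio 4).
S·A_cross = εσ·A_surf·T⁴  ⇒  T⁴ = S/(4σ).
T⁴ = 1.00·24200/(4·5.67×10⁻⁸) = 1.067×10¹¹ K⁴.
T = (1.067×10¹¹)^(1/4).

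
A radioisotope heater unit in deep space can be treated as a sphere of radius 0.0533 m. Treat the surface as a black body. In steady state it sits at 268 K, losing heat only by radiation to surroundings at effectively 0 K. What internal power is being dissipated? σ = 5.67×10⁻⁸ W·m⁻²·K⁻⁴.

Steady state: P = εσA T⁴.
A = 4πr² = 0.03570 m²; T⁴ = (268)⁴ = 5.159×10⁹ K⁴.
P = 1.0 × 5.67×10⁻⁸ × 0.03570 × 5.159×10⁹.

P ≈ 10.4 W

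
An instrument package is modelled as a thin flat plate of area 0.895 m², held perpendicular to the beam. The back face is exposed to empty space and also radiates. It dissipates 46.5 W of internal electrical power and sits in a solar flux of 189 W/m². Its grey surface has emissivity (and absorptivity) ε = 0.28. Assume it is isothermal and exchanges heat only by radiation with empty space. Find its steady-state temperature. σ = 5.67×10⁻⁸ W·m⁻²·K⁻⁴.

At steady state, absorbed solar power + internal power = radiated power.
Absorbed: α·S·A_cross = 0.28·189·0.8950 = 47.36 W (cross-section A).
Total input = 47.36 + 46.5 = 93.86 W.
Radiated: εσ·A_surf·T⁴ with A_surf = 2A = 1.790 m².
T⁴ = 93.86/(0.28·5.67×10⁻⁸·1.790) = 3.303×10⁹ K⁴.

T ≈ 240 K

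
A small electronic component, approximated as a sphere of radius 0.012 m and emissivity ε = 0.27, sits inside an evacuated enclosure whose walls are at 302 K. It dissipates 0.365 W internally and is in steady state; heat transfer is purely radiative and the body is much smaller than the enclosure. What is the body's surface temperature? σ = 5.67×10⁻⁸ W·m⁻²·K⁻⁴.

T ≈ 383 K

For a small grey body in a large enclosure, net radiated power = εσA(T⁴ − T_w⁴).
Steady state: P = εσA(T⁴ − T_w⁴) with A = 4πr² = 0.001810 m².
T⁴ = P/(εσA) + T_w⁴ = 0.365/(0.27·5.67×10⁻⁸·0.001810) + (302)⁴
    = 1.318×10¹⁰ + 8.318×10⁹ = 2.149×10¹⁰ K⁴.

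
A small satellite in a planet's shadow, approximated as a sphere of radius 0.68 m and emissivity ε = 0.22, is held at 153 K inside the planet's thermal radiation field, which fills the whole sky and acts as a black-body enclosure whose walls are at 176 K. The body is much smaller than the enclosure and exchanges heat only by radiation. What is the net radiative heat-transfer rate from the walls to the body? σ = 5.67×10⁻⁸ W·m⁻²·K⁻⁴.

For a small grey body in a large enclosure: P_net = εσA(T_body⁴ − T_wall⁴).
A = 4πr² = 5.811 m²; T_body⁴ − T_wall⁴ = 5.480×10⁸ − 9.595×10⁸ = -4.115×10⁸ K⁴.
|P_net| = 0.22·5.67×10⁻⁸·5.811·4.115×10⁸.

P_net ≈ 29.8 W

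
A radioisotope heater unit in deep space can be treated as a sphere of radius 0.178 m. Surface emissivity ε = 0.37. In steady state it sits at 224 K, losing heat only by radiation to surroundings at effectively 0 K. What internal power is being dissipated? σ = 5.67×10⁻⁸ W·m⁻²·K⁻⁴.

P ≈ 21.0 W

Steady state: P = εσA T⁴.
A = 4πr² = 0.3982 m²; T⁴ = (224)⁴ = 2.518×10⁹ K⁴.
P = 0.37 × 5.67×10⁻⁸ × 0.3982 × 2.518×10⁹.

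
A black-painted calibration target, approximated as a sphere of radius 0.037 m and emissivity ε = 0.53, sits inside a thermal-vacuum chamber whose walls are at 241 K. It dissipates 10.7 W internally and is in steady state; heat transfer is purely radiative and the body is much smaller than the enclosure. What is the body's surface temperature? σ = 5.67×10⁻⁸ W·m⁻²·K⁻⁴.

T ≈ 394 K

For a small grey body in a large enclosure, net radiated power = εσA(T⁴ − T_w⁴).
Steady state: P = εσA(T⁴ − T_w⁴) with A = 4πr² = 0.01720 m².
T⁴ = P/(εσA) + T_w⁴ = 10.7/(0.53·5.67×10⁻⁸·0.01720) + (241)⁴
    = 2.070×10¹⁰ + 3.373×10⁹ = 2.407×10¹⁰ K⁴.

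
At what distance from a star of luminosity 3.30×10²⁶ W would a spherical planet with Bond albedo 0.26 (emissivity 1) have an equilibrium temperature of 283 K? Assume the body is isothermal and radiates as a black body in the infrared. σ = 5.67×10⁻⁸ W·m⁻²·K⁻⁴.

d ≈ 1.16×10¹¹ m

For an isothermal black-emitting sphere, (1−a)S·πr² = σ·4πr²·T⁴ ⇒ S = 4σT⁴/(1−a).
S = 4·5.67×10⁻⁸·(283)⁴/0.740 = 1966 W/m².
Flux falls as S = L/(4πd²), so d = √(L/(4πS)) = √(3.30×10²⁶/(4π·1966)).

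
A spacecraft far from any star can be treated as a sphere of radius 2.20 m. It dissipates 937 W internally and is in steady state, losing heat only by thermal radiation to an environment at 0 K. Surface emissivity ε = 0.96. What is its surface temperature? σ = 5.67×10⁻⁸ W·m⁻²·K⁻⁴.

T ≈ 130 K

Steady state: internal power = radiated power, P = εσA T⁴.
Radiating area A = 4πr² = 60.82 m².
T⁴ = P/(εσA) = 937/(0.96·5.67×10⁻⁸·60.82) = 2.830×10⁸ K⁴.
T = (2.830×10⁸)^(1/4).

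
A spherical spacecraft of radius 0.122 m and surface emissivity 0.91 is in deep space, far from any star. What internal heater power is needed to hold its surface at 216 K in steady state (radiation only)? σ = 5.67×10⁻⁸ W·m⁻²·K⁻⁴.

P ≈ 21.0 W

P = εσ·4πr²·T⁴.
4πr² = 0.1870 m²; T⁴ = 2.177×10⁹ K⁴.
P = 0.91·5.67×10⁻⁸·0.1870·2.177×10⁹.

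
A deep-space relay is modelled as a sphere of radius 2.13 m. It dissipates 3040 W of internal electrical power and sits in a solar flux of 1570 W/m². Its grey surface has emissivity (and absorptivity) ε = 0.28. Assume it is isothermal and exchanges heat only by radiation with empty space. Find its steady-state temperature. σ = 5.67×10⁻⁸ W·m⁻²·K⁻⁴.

At steady state, absorbed solar power + internal power = radiated power.
Absorbed: α·S·A_cross = 0.28·1570·14.25 = 6266 W (cross-section πr²).
Total input = 6266 + 3040 = 9306 W.
Radiated: εσ·A_surf·T⁴ with A_surf = 4πr² = 57.01 m².
T⁴ = 9306/(0.28·5.67×10⁻⁸·57.01) = 1.028×10¹⁰ K⁴.

T ≈ 318 K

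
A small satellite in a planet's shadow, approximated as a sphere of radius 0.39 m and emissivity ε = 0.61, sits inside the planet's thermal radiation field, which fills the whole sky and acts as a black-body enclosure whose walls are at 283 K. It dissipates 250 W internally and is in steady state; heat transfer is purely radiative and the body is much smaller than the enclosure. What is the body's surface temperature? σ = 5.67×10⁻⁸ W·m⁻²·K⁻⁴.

For a small grey body in a large enclosure, net radiated power = εσA(T⁴ − T_w⁴).
Steady state: P = εσA(T⁴ − T_w⁴) with A = 4πr² = 1.911 m².
T⁴ = P/(εσA) + T_w⁴ = 250/(0.61·5.67×10⁻⁸·1.911) + (283)⁴
    = 3.782×10⁹ + 6.414×10⁹ = 1.020×10¹⁰ K⁴.

T ≈ 318 K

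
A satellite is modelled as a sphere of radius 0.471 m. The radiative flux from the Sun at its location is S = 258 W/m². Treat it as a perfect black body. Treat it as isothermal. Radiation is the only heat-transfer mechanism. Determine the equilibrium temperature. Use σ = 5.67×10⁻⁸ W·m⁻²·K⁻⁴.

At equilibrium, absorbed power = emitted power.
Absorbing cross-section = πr² = 0.6969 m²; emitting surface = 4πr² = 2.788 m² (ratio 4).
S·A_cross = εσ·A_surf·T⁴  ⇒  T⁴ = S/(4σ).
T⁴ = 1.00·258/(4·5.67×10⁻⁸) = 1.138×10⁹ K⁴.
T = (1.138×10⁹)^(1/4).

T ≈ 184 K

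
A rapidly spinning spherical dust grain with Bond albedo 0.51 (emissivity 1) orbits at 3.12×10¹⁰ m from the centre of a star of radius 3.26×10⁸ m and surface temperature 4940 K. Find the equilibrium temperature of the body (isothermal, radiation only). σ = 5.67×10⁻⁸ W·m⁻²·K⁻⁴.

T ≈ 299 K

The star's surface emits σT_*⁴; at distance d the flux is S = σT_*⁴(R_*/d)².
S = 5.67×10⁻⁸·(4940)⁴·(3.26×10⁸/3.12×10¹⁰)² = 3687 W/m².
For an isothermal sphere T⁴ = (1−a)S/(4σ) = 7.965×10⁹ K⁴.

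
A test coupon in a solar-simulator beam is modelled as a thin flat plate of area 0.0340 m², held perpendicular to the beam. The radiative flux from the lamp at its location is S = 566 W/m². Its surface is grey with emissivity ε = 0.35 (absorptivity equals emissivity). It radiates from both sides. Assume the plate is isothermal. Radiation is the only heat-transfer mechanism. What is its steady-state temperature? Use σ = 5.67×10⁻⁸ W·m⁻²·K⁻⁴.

T ≈ 266 K

At equilibrium, absorbed power = emitted power.
Absorbing cross-section = A = 0.03400 m²; emitting surface = 2A = 0.06800 m² (ratio 2).
εS·A_cross = εσ·A_surf·T⁴  ⇒  T⁴ = S/(2σ)   (ε cancels).
T⁴ = 566/(2·5.67×10⁻⁸) = 4.991×10⁹ K⁴.
T = (4.991×10⁹)^(1/4).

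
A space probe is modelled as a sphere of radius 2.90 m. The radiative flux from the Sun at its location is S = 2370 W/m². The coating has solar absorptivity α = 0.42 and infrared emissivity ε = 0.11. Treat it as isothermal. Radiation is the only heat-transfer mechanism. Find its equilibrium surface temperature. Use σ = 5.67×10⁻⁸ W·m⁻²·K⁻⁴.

T ≈ 447 K

At equilibrium, absorbed power = emitted power.
Absorbing cross-section = πr² = 26.42 m²; emitting surface = 4πr² = 105.7 m² (ratio 4).
αS·A_cross = εσ·A_surf·T⁴  ⇒  T⁴ = αS/(ε·4σ).
T⁴ = 0.420·2370/(0.11·4·5.67×10⁻⁸) = 3.990×10¹⁰ K⁴.
T = (3.990×10¹⁰)^(1/4).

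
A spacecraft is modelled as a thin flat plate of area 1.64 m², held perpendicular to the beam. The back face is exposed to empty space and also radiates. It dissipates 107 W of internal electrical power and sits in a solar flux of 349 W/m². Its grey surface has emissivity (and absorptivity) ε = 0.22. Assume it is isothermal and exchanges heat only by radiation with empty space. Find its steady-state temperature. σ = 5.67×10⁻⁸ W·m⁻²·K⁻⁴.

At steady state, absorbed solar power + internal power = radiated power.
Absorbed: α·S·A_cross = 0.22·349·1.640 = 125.9 W (cross-section A).
Total input = 125.9 + 107 = 232.9 W.
Radiated: εσ·A_surf·T⁴ with A_surf = 2A = 3.280 m².
T⁴ = 232.9/(0.22·5.67×10⁻⁸·3.280) = 5.693×10⁹ K⁴.

T ≈ 275 K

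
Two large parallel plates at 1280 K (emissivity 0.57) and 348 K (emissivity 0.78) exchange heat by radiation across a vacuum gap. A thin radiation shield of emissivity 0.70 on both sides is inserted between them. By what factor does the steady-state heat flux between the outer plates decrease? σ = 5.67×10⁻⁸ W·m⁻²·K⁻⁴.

Without shield: q₀ = σΔ(T⁴)/(1/ε₁+1/ε₂−1) with denominator 2.036.
With shield the two gaps are in series; the resistances add: (1/ε₁+1/ε_s−1)+(1/ε_s+1/ε₂−1) = 2.183+1.711 = 3.894.
Heat-flux ratio q₀/q = 3.894/2.036.

factor ≈ 1.91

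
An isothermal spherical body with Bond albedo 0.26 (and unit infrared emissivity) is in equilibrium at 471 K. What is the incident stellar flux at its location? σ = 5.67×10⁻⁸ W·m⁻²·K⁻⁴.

(1−a)S·πr² = σ·4πr²·T⁴ ⇒ S = 4σT⁴/(1−a).
S = 4·5.67×10⁻⁸·4.921×10¹⁰/0.740.

S ≈ 15100 W/m²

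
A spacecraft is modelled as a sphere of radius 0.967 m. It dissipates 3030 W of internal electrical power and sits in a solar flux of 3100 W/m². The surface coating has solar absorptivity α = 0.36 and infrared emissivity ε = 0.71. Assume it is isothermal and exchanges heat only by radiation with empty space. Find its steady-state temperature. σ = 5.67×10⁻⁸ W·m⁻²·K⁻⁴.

T ≈ 340 K

At steady state, absorbed solar power + internal power = radiated power.
Absorbed: α·S·A_cross = 0.36·3100·2.938 = 3278 W (cross-section πr²).
Total input = 3278 + 3030 = 6308 W.
Radiated: εσ·A_surf·T⁴ with A_surf = 4πr² = 11.75 m².
T⁴ = 6308/(0.71·5.67×10⁻⁸·11.75) = 1.334×10¹⁰ K⁴.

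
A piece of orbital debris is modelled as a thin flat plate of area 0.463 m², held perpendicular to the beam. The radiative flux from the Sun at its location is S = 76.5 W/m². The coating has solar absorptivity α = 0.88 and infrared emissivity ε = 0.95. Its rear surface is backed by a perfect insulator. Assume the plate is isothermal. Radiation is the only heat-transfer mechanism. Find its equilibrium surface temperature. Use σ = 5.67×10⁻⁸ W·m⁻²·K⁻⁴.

T ≈ 188 K

At equilibrium, absorbed power = emitted power.
Absorbing cross-section = A = 0.4630 m²; emitting surface = A = 0.4630 m² (ratio 1).
αS·A_cross = εσ·A_surf·T⁴  ⇒  T⁴ = αS/(ε·1σ).
T⁴ = 0.880·76.5/(0.95·1·5.67×10⁻⁸) = 1.250×10⁹ K⁴.
T = (1.250×10⁹)^(1/4).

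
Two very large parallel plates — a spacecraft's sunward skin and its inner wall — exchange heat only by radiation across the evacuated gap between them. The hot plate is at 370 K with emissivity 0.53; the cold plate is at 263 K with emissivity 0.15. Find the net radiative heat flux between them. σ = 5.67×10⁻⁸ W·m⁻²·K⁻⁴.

For two infinite grey parallel plates, q = σ(T₁⁴ − T₂⁴)/(1/ε₁ + 1/ε₂ − 1).
T₁⁴ − T₂⁴ = 1.874×10¹⁰ − 4.784×10⁹ = 1.396×10¹⁰ K⁴.
1/ε₁ + 1/ε₂ − 1 = 1.887 + 6.667 − 1 = 7.553.
q = 5.67×10⁻⁸ × 1.396×10¹⁰ / 7.553.

q ≈ 105 W/m²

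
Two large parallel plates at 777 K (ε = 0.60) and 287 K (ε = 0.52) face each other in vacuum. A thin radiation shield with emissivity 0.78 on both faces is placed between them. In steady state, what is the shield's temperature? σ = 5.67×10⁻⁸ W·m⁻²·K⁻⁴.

T_s ≈ 666 K

In steady state the net flux on the hot side equals that on the cold side.
σ(T₁⁴−T_s⁴)/D₁ = σ(T_s⁴−T₂⁴)/D₂, with D₁ = 1/ε₁+1/ε_s−1 = 1.949, D₂ = 1/ε_s+1/ε₂−1 = 2.205.
Solve for T_s⁴: T_s⁴ = (D₂·T₁⁴ + D₁·T₂⁴)/(D₁+D₂) = 1.967×10¹¹ K⁴.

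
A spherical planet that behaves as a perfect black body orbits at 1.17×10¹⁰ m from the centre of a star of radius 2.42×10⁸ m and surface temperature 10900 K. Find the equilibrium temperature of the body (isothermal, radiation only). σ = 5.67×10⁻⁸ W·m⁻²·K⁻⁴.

The star's surface emits σT_*⁴; at distance d the flux is S = σT_*⁴(R_*/d)².
S = 5.67×10⁻⁸·(10900)⁴·(2.42×10⁸/1.17×10¹⁰)² = 3.424×10⁵ W/m².
For an isothermal sphere T⁴ = (1−a)S/(4σ) = 1.510×10¹² K⁴.

T ≈ 1110 K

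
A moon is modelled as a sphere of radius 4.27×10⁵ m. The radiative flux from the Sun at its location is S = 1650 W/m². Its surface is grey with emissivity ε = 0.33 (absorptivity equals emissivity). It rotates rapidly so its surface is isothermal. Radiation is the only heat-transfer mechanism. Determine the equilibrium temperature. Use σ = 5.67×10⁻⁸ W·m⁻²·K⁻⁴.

At equilibrium, absorbed power = emitted power.
Absorbing cross-section = πr² = 5.728×10¹¹ m²; emitting surface = 4πr² = 2.291×10¹² m² (ratio 4).
εS·A_cross = εσ·A_surf·T⁴  ⇒  T⁴ = S/(4σ)   (ε cancels).
T⁴ = 1650/(4·5.67×10⁻⁸) = 7.275×10⁹ K⁴.
T = (7.275×10⁹)^(1/4).

T ≈ 292 K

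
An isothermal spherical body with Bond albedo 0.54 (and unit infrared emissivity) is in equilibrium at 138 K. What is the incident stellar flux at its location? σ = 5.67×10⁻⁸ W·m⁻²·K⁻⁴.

(1−a)S·πr² = σ·4πr²·T⁴ ⇒ S = 4σT⁴/(1−a).
S = 4·5.67×10⁻⁸·3.627×10⁸/0.460.

S ≈ 179 W/m²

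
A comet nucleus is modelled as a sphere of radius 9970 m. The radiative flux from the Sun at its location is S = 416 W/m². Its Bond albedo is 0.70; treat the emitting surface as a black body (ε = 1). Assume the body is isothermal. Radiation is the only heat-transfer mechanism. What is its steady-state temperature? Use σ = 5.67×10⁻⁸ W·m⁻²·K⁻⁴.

T ≈ 153 K

At equilibrium, absorbed power = emitted power.
Absorbing cross-section = πr² = 3.123×10⁸ m²; emitting surface = 4πr² = 1.249×10⁹ m² (ratio 4).
(1−a)S·A_cross = εσ·A_surf·T⁴  ⇒  T⁴ = (1−a)S/(4σ).
T⁴ = 0.300·416/(4·5.67×10⁻⁸) = 5.503×10⁸ K⁴.
T = (5.503×10⁸)^(1/4).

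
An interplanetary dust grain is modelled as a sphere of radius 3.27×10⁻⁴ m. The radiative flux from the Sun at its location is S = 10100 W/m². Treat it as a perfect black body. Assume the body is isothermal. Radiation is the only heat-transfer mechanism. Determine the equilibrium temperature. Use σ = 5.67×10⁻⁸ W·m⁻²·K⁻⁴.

At equilibrium, absorbed power = emitted power.
Absorbing cross-section = πr² = 3.359×10⁻⁷ m²; emitting surface = 4πr² = 1.344×10⁻⁶ m² (ratio 4).
S·A_cross = εσ·A_surf·T⁴  ⇒  T⁴ = S/(4σ).
T⁴ = 1.00·10100/(4·5.67×10⁻⁸) = 4.453×10¹⁰ K⁴.
T = (4.453×10¹⁰)^(1/4).

T ≈ 459 K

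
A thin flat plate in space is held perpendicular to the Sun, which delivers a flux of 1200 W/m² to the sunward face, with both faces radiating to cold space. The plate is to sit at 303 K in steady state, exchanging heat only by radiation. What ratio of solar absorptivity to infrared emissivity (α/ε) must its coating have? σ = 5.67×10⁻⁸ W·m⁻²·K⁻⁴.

Balance: αS·A = εσ·2A·T⁴ ⇒ α/ε = 2σT⁴/S.
α/ε = 2·5.67×10⁻⁸·(303)⁴/1200 = 2·5.67×10⁻⁸·8.429×10⁹/1200.

α/ε ≈ 0.797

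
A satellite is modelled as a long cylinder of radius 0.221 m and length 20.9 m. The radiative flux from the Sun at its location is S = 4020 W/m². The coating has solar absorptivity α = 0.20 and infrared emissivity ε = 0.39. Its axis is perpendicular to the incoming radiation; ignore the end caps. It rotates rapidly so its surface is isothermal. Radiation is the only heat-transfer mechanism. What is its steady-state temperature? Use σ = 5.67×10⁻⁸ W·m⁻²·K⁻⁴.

T ≈ 328 K

At equilibrium, absorbed power = emitted power.
Absorbing cross-section = 2rL = 9.238 m²; emitting surface = 2πrL = 29.02 m² (ratio π).
αS·A_cross = εσ·A_surf·T⁴  ⇒  T⁴ = αS/(ε·πσ).
T⁴ = 0.200·4020/(0.39·π·5.67×10⁻⁸) = 1.157×10¹⁰ K⁴.
T = (1.157×10¹⁰)^(1/4).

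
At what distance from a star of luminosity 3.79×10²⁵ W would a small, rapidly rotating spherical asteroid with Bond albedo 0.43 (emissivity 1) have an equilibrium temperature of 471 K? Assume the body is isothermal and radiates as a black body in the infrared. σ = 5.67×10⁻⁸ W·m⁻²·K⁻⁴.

For an isothermal black-emitting sphere, (1−a)S·πr² = σ·4πr²·T⁴ ⇒ S = 4σT⁴/(1−a).
S = 4·5.67×10⁻⁸·(471)⁴/0.570 = 19580 W/m².
Flux falls as S = L/(4πd²), so d = √(L/(4πS)) = √(3.79×10²⁵/(4π·19580)).

d ≈ 1.24×10¹⁰ m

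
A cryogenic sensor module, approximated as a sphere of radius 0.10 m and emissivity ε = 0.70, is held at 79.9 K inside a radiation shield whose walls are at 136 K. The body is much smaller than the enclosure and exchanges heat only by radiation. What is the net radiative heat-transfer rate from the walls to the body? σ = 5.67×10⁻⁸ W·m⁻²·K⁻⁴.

For a small grey body in a large enclosure: P_net = εσA(T_body⁴ − T_wall⁴).
A = 4πr² = 0.1257 m²; T_body⁴ − T_wall⁴ = 4.076×10⁷ − 3.421×10⁸ = -3.013×10⁸ K⁴.
|P_net| = 0.70·5.67×10⁻⁸·0.1257·3.013×10⁸.

P_net ≈ 1.50 W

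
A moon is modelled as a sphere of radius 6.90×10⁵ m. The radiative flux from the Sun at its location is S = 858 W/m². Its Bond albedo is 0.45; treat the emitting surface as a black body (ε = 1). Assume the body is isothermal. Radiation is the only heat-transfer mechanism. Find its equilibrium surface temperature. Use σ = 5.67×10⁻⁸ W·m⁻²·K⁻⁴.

At equilibrium, absorbed power = emitted power.
Absorbing cross-section = πr² = 1.496×10¹² m²; emitting surface = 4πr² = 5.983×10¹² m² (ratio 4).
(1−a)S·A_cross = εσ·A_surf·T⁴  ⇒  T⁴ = (1−a)S/(4σ).
T⁴ = 0.550·858/(4·5.67×10⁻⁸) = 2.081×10⁹ K⁴.
T = (2.081×10⁹)^(1/4).

T ≈ 214 K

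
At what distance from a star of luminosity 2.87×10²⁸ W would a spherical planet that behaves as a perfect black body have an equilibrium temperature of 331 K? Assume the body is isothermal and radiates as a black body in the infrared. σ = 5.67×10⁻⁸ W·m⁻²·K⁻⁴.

For an isothermal black-emitting sphere, (1−a)S·πr² = σ·4πr²·T⁴ ⇒ S = 4σT⁴/(1−a).
S = 4·5.67×10⁻⁸·(331)⁴/1.00 = 2722 W/m².
Flux falls as S = L/(4πd²), so d = √(L/(4πS)) = √(2.87×10²⁸/(4π·2722)).

d ≈ 9.16×10¹¹ m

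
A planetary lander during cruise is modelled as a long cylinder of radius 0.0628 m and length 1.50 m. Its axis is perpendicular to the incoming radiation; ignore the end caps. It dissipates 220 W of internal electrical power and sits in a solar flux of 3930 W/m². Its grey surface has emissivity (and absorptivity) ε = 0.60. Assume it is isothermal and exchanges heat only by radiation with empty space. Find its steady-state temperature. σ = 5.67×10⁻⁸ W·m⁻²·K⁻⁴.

T ≈ 426 K

At steady state, absorbed solar power + internal power = radiated power.
Absorbed: α·S·A_cross = 0.60·3930·0.1884 = 444.2 W (cross-section 2rL).
Total input = 444.2 + 220 = 664.2 W.
Radiated: εσ·A_surf·T⁴ with A_surf = 2πrL = 0.5919 m².
T⁴ = 664.2/(0.60·5.67×10⁻⁸·0.5919) = 3.299×10¹⁰ K⁴.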